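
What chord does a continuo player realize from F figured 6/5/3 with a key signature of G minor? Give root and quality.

The figures 6/5/3 indicate a seventh chord in first inversion.
In first inversion the root lies a sixth above the bass: a sixth above F in G minor is D.
The chord tones are F, A, C, D, giving D minor seventh.

D minor seventh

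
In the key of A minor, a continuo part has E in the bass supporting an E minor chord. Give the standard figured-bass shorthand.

E is the root of E minor, so the chord is in root position.
A triad in root position is figured 5/3, conventionally abbreviated (no figures — root-position triad).

no figures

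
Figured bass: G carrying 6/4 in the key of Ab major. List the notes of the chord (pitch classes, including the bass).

G, C, Eb

A fourth above G in this key is C.
A sixth above G in this key is Eb.
Together with the bass G, this spells C minor in second inversion.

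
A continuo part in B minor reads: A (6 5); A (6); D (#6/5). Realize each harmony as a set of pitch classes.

A (6/5/3): A, C#, E, F#.
A (6/3): A, C#, F#.
D (#6/5/3): D, F#, A, B#.

A, C#, E, F# | A, C#, F# | D, F#, A, B#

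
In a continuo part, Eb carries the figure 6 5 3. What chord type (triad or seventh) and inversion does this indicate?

seventh chord, first inversion

Intervals of 6/5/3 above the bass form a seventh chord; the bass is the third, so this is first inversion.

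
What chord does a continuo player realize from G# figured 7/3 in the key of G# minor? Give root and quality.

G# minor seventh

The figures 7/3 indicate a seventh chord in root position.
In root position the bass is the root, so the root is G#.
The chord tones are G#, B, D#, F#, giving G# minor seventh.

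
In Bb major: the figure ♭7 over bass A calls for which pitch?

Counting 6 letter steps above A lands on G; in Bb major, that letter is G.
The b7 figure lowers it a semitone, giving Gb.

Gb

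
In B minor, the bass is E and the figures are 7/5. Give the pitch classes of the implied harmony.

E, G, B, D

The written figures 7/5 are shorthand for 7/5/3: the 3 is implied.
A third above E in this key is G.
A fifth above E in this key is B.
A seventh above E in this key is D.
Together with the bass E, this spells E minor seventh in root position.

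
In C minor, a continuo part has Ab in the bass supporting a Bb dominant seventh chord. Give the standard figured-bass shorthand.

Ab is the seventh of Bb dominant seventh, so the chord is in third inversion.
A seventh chord in third inversion is figured 6/4/2, conventionally abbreviated 4/2.

4/2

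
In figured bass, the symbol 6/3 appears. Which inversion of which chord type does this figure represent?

Intervals of 6/3 above the bass form a triad; the bass is the third, so this is first inversion.

triad, first inversion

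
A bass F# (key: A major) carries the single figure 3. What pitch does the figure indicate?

Counting 2 letter steps above F# lands on A; in A major, that letter is A.

A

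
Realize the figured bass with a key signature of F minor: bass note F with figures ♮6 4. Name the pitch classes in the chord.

A fourth above F in this key is Bb.
A sixth above F in this key is Db, made natural (D) by the ♮ figure.
Together with the bass F, this spells Bb major in second inversion.

F, Bb, D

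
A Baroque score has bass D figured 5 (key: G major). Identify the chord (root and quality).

D major

The figures 5 indicate a triad in root position.
In root position the bass is the root, so the root is D.
The chord tones are D, F#, A, giving D major.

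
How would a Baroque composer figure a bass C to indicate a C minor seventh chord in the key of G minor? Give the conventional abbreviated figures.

C is the root of C minor seventh, so the chord is in root position.
A seventh chord in root position is figured 7/5/3, conventionally abbreviated 7.

7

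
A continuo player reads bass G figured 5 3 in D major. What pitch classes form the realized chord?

G, B, D

A third above G in this key is B.
A fifth above G in this key is D.
Together with the bass G, this spells G major in root position.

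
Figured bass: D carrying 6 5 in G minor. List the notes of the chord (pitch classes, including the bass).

The written figures 6 5 are shorthand for 6/5/3: the 3 is implied.
A third above D in this key is F.
A fifth above D in this key is A.
A sixth above D in this key is Bb.
Together with the bass D, this spells Bb major seventh in first inversion.

D, F, A, Bb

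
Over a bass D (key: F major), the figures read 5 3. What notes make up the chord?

A third above D in this key is F.
A fifth above D in this key is A.
Together with the bass D, this spells D minor in root position.

D, F, A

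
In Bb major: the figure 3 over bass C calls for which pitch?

Eb

Counting 2 letter steps above C lands on E; in Bb major, that letter is Eb.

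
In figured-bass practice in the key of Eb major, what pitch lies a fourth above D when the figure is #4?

G#

Counting 3 letter steps above D lands on G; in Eb major, that letter is G.
The #4 figure raises it a semitone, giving G#.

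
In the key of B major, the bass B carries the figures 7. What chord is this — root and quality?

B major seventh

The figures 7 indicate a seventh chord in root position.
In root position the bass is the root, so the root is B.
The chord tones are B, D#, F#, A#, giving B major seventh.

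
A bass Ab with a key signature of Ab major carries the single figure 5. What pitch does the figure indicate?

Eb

Counting 4 letter steps above Ab lands on E; in Ab major, that letter is Eb.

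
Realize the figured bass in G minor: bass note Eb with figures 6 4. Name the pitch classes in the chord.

A fourth above Eb in this key is A.
A sixth above Eb in this key is C.
Together with the bass Eb, this spells A diminished in second inversion.

Eb, A, C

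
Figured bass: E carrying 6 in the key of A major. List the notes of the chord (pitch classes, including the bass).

The written figures 6 are shorthand for 6/3: the 3 is implied.
A third above E in this key is G#.
A sixth above E in this key is C#.
Together with the bass E, this spells C# minor in first inversion.

E, G#, C#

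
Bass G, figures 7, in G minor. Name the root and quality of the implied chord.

The figures 7 indicate a seventh chord in root position.
In root position the bass is the root, so the root is G.
The chord tones are G, Bb, D, F, giving G minor seventh.

G minor seventh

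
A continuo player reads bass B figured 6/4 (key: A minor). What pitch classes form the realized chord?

A fourth above B in this key is E.
A sixth above B in this key is G.
Together with the bass B, this spells E minor in second inversion.

B, E, G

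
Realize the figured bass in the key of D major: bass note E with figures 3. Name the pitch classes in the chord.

E, G, B

The written figures 3 are shorthand for 5/3: the 5 is implied.
A third above E in this key is G.
A fifth above E in this key is B.
Together with the bass E, this spells E minor in root position.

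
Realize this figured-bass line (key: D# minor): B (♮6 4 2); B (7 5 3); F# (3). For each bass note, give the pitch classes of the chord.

B (♮6/4/2): B, C#, E#, G.
B (7/5/3): B, D#, F#, A#.
F# (5/3): F#, A#, C#.

B, C#, E#, G | B, D#, F#, A# | F#, A#, C#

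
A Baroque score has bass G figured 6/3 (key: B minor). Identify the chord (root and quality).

The figures 6/3 indicate a triad in first inversion.
In first inversion the root lies a sixth above the bass: a sixth above G in B minor is E.
The chord tones are G, B, E, giving E minor.

E minor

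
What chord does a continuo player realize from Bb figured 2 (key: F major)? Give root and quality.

The figures 2 indicate a seventh chord in third inversion.
In third inversion the root lies a second above the bass: a second above Bb in F major is C.
The chord tones are Bb, C, E, G, giving C dominant seventh.

C dominant seventh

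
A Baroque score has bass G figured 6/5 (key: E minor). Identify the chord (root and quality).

E minor seventh

The figures 6/5 indicate a seventh chord in first inversion.
In first inversion the root lies a sixth above the bass: a sixth above G in E minor is E.
The chord tones are G, B, D, E, giving E minor seventh.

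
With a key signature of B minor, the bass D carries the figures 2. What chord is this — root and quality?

E minor seventh

The figures 2 indicate a seventh chord in third inversion.
In third inversion the root lies a second above the bass: a second above D in B minor is E.
The chord tones are D, E, G, B, giving E minor seventh.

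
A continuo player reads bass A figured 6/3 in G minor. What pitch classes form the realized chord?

A, C, F

A third above A in this key is C.
A sixth above A in this key is F.
Together with the bass A, this spells F major in first inversion.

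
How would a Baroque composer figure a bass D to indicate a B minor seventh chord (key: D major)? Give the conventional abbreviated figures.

D is the third of B minor seventh, so the chord is in first inversion.
A seventh chord in first inversion is figured 6/5/3, conventionally abbreviated 6/5.

6/5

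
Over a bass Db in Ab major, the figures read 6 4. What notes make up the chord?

A fourth above Db in this key is G.
A sixth above Db in this key is Bb.
Together with the bass Db, this spells G diminished in second inversion.

Db, G, Bb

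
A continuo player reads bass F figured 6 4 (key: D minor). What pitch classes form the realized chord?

F, Bb, D

A fourth above F in this key is Bb.
A sixth above F in this key is D.
Together with the bass F, this spells Bb major in second inversion.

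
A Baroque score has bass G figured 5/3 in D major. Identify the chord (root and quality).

G major

The figures 5/3 indicate a triad in root position.
In root position the bass is the root, so the root is G.
The chord tones are G, B, D, giving G major.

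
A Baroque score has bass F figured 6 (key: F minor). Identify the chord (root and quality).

The figures 6 indicate a triad in first inversion.
In first inversion the root lies a sixth above the bass: a sixth above F in F minor is Db.
The chord tones are F, Ab, Db, giving Db major.

Db major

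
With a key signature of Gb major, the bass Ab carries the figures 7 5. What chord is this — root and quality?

The figures 7 5 indicate a seventh chord in root position.
In root position the bass is the root, so the root is Ab.
The chord tones are Ab, Cb, Eb, Gb, giving Ab minor seventh.

Ab minor seventh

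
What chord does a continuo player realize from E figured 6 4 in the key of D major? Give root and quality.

The figures 6 4 indicate a triad in second inversion.
In second inversion the root lies a fourth above the bass: a fourth above E in D major is A.
The chord tones are E, A, C#, giving A major.

A major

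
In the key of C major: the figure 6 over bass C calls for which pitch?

A

Counting 5 letter steps above C lands on A; in C major, that letter is A.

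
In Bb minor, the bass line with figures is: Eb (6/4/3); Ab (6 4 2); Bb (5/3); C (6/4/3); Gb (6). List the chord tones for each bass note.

Eb, Gb, Ab, C | Ab, Bb, Db, F | Bb, Db, F | C, Eb, F, Ab | Gb, Bb, Eb

Eb (6/4/3): Eb, Gb, Ab, C.
Ab (6/4/2): Ab, Bb, Db, F.
Bb (5/3): Bb, Db, F.
C (6/4/3): C, Eb, F, Ab.
Gb (6/3): Gb, Bb, Eb.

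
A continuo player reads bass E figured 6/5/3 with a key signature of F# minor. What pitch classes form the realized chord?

A third above E in this key is G#.
A fifth above E in this key is B.
A sixth above E in this key is C#.
Together with the bass E, this spells C# minor seventh in first inversion.

E, G#, B, C#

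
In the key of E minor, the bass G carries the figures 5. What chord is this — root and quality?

G major

The figures 5 indicate a triad in root position.
In root position the bass is the root, so the root is G.
The chord tones are G, B, D, giving G major.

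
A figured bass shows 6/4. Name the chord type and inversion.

triad, second inversion

Intervals of 6/4 above the bass form a triad; the bass is the fifth, so this is second inversion.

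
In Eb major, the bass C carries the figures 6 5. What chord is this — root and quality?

Ab major seventh

The figures 6 5 indicate a seventh chord in first inversion.
In first inversion the root lies a sixth above the bass: a sixth above C in Eb major is Ab.
The chord tones are C, Eb, G, Ab, giving Ab major seventh.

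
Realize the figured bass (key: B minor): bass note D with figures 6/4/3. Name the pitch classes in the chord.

D, F#, G, B

A third above D in this key is F#.
A fourth above D in this key is G.
A sixth above D in this key is B.
Together with the bass D, this spells G major seventh in second inversion.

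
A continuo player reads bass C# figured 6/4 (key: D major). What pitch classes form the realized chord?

C#, F#, A

A fourth above C# in this key is F#.
A sixth above C# in this key is A.
Together with the bass C#, this spells F# minor in second inversion.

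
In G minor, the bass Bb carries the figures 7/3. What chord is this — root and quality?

The figures 7/3 indicate a seventh chord in root position.
In root position the bass is the root, so the root is Bb.
The chord tones are Bb, D, F, A, giving Bb major seventh.

Bb major seventh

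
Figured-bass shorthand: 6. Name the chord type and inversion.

triad, first inversion

6 is shorthand for 6/3.
Intervals of 6/3 above the bass form a triad; the bass is the third, so this is first inversion.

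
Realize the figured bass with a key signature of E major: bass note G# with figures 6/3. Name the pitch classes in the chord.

G#, B, E

A third above G# in this key is B.
A sixth above G# in this key is E.
Together with the bass G#, this spells E major in first inversion.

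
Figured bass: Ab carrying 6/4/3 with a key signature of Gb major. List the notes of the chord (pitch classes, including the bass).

Ab, Cb, Db, F

A third above Ab in this key is Cb.
A fourth above Ab in this key is Db.
A sixth above Ab in this key is F.
Together with the bass Ab, this spells Db dominant seventh in second inversion.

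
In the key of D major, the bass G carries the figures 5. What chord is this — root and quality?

The figures 5 indicate a triad in root position.
In root position the bass is the root, so the root is G.
The chord tones are G, B, D, giving G major.

G major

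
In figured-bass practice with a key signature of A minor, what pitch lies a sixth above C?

A

Counting 5 letter steps above C lands on A; in A minor, that letter is A.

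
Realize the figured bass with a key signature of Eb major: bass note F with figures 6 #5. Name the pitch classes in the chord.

The written figures 6 #5 are shorthand for 6/5/3: the 3 is implied.
A third above F in this key is Ab.
A fifth above F in this key is C, raised to C# by the sharp.
A sixth above F in this key is D.

F, Ab, C#, D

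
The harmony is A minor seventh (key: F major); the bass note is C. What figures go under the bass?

6/5

C is the third of A minor seventh, so the chord is in first inversion.
A seventh chord in first inversion is figured 6/5/3, conventionally abbreviated 6/5.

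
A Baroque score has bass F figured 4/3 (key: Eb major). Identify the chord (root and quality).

Bb dominant seventh

The figures 4/3 indicate a seventh chord in second inversion.
In second inversion the root lies a fourth above the bass: a fourth above F in Eb major is Bb.
The chord tones are F, Ab, Bb, D, giving Bb dominant seventh.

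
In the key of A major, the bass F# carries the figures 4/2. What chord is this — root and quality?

G# half-diminished seventh

The figures 4/2 indicate a seventh chord in third inversion.
In third inversion the root lies a second above the bass: a second above F# in A major is G#.
The chord tones are F#, G#, B, D, giving G# half-diminished seventh.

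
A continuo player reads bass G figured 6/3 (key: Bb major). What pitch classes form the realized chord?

A third above G in this key is Bb.
A sixth above G in this key is Eb.
Together with the bass G, this spells Eb major in first inversion.

G, Bb, Eb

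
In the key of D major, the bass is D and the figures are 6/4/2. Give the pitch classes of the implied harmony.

A second above D in this key is E.
A fourth above D in this key is G.
A sixth above D in this key is B.
Together with the bass D, this spells E minor seventh in third inversion.

D, E, G, B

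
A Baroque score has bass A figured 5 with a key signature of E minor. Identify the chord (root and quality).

The figures 5 indicate a triad in root position.
In root position the bass is the root, so the root is A.
The chord tones are A, C, E, giving A minor.

A minor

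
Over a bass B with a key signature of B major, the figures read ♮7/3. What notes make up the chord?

B, D#, F#, A

The written figures ♮7/3 are shorthand for 7/5/3: the 5 is implied.
A third above B in this key is D#.
A fifth above B in this key is F#.
A seventh above B in this key is A#, made natural (A) by the ♮ figure.
Together with the bass B, this spells B dominant seventh in root position.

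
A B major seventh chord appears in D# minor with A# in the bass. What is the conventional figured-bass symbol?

A# is the seventh of B major seventh, so the chord is in third inversion.
A seventh chord in third inversion is figured 6/4/2, conventionally abbreviated 4/2.

4/2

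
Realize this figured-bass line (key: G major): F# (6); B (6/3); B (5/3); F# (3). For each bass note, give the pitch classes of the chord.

F# (6/3): F#, A, D.
B (6/3): B, D, G.
B (5/3): B, D, F#.
F# (5/3): F#, A, C.

F#, A, D | B, D, G | B, D, F# | F#, A, C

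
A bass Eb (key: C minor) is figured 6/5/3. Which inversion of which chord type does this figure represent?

Intervals of 6/5/3 above the bass form a seventh chord; the bass is the third, so this is first inversion.

seventh chord, first inversion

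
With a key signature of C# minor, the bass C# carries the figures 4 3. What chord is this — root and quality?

F# minor seventh

The figures 4 3 indicate a seventh chord in second inversion.
In second inversion the root lies a fourth above the bass: a fourth above C# in C# minor is F#.
The chord tones are C#, E, F#, A, giving F# minor seventh.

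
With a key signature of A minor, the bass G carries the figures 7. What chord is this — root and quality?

G dominant seventh

The figures 7 indicate a seventh chord in root position.
In root position the bass is the root, so the root is G.
The chord tones are G, B, D, F, giving G dominant seventh.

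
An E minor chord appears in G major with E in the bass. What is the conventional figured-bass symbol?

E is the root of E minor, so the chord is in root position.
A triad in root position is figured 5/3, conventionally abbreviated (no figures — root-position triad).

no figures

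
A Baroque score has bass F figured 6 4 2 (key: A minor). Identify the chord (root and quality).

G dominant seventh

The figures 6 4 2 indicate a seventh chord in third inversion.
In third inversion the root lies a second above the bass: a second above F in A minor is G.
The chord tones are F, G, B, D, giving G dominant seventh.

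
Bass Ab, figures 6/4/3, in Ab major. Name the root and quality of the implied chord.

The figures 6/4/3 indicate a seventh chord in second inversion.
In second inversion the root lies a fourth above the bass: a fourth above Ab in Ab major is Db.
The chord tones are Ab, C, Db, F, giving Db major seventh.

Db major seventh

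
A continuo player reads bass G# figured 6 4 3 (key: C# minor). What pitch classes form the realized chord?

G#, B, C#, E

A third above G# in this key is B.
A fourth above G# in this key is C#.
A sixth above G# in this key is E.
Together with the bass G#, this spells C# minor seventh in second inversion.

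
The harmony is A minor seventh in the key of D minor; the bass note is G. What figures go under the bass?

4/2

G is the seventh of A minor seventh, so the chord is in third inversion.
A seventh chord in third inversion is figured 6/4/2, conventionally abbreviated 4/2.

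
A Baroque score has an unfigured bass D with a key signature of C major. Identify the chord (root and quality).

D minor

An unfigured bass indicates a triad in root position.
In root position the bass is the root, so the root is D.
The chord tones are D, F, A, giving D minor.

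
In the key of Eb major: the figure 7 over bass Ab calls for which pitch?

Counting 6 letter steps above Ab lands on G; in Eb major, that letter is G.

G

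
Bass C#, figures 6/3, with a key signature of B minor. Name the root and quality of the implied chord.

The figures 6/3 indicate a triad in first inversion.
In first inversion the root lies a sixth above the bass: a sixth above C# in B minor is A.
The chord tones are C#, E, A, giving A major.

A major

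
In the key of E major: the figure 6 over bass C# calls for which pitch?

A

Counting 5 letter steps above C# lands on A; in E major, that letter is A.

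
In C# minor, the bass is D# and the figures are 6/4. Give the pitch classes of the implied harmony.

D#, G#, B

A fourth above D# in this key is G#.
A sixth above D# in this key is B.
Together with the bass D#, this spells G# minor in second inversion.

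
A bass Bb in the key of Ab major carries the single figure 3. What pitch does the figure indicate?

Counting 2 letter steps above Bb lands on D; in Ab major, that letter is Db.

Db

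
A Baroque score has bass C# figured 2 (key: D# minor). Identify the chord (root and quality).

The figures 2 indicate a seventh chord in third inversion.
In third inversion the root lies a second above the bass: a second above C# in D# minor is D#.
The chord tones are C#, D#, F#, A#, giving D# minor seventh.

D# minor seventh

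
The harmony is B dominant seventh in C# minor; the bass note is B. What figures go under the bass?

7

B is the root of B dominant seventh, so the chord is in root position.
A seventh chord in root position is figured 7/5/3, conventionally abbreviated 7.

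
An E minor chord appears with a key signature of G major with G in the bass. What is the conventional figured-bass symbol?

G is the third of E minor, so the chord is in first inversion.
A triad in first inversion is figured 6/3, conventionally abbreviated 6.

6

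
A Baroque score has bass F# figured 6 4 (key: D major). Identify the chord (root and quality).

The figures 6 4 indicate a triad in second inversion.
In second inversion the root lies a fourth above the bass: a fourth above F# in D major is B.
The chord tones are F#, B, D, giving B minor.

B minor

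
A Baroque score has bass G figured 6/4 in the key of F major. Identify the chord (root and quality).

The figures 6/4 indicate a triad in second inversion.
In second inversion the root lies a fourth above the bass: a fourth above G in F major is C.
The chord tones are G, C, E, giving C major.

C major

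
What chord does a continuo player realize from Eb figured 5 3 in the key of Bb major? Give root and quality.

Eb major

The figures 5 3 indicate a triad in root position.
In root position the bass is the root, so the root is Eb.
The chord tones are Eb, G, Bb, giving Eb major.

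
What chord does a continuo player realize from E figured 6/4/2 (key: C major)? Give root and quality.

F major seventh

The figures 6/4/2 indicate a seventh chord in third inversion.
In third inversion the root lies a second above the bass: a second above E in C major is F.
The chord tones are E, F, A, C, giving F major seventh.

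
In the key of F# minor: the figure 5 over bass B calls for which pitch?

F#

Counting 4 letter steps above B lands on F; in F# minor, that letter is F#.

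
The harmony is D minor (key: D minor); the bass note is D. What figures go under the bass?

no figures

D is the root of D minor, so the chord is in root position.
A triad in root position is figured 5/3, conventionally abbreviated (no figures — root-position triad).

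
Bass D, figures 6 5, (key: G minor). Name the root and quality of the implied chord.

The figures 6 5 indicate a seventh chord in first inversion.
In first inversion the root lies a sixth above the bass: a sixth above D in G minor is Bb.
The chord tones are D, F, A, Bb, giving Bb major seventh.

Bb major seventh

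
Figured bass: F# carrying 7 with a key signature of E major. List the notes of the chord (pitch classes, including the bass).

F#, A, C#, E

The written figures 7 are shorthand for 7/5/3: the 5/3 are implied.
A third above F# in this key is A.
A fifth above F# in this key is C#.
A seventh above F# in this key is E.
Together with the bass F#, this spells F# minor seventh in root position.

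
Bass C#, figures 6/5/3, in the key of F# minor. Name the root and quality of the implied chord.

The figures 6/5/3 indicate a seventh chord in first inversion.
In first inversion the root lies a sixth above the bass: a sixth above C# in F# minor is A.
The chord tones are C#, E, G#, A, giving A major seventh.

A major seventh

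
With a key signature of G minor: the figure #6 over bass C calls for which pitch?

Counting 5 letter steps above C lands on A; in G minor, that letter is A.
The #6 figure raises it a semitone, giving A#.

A#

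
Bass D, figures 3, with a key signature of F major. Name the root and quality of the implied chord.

The figures 3 indicate a triad in root position.
In root position the bass is the root, so the root is D.
The chord tones are D, F, A, giving D minor.

D minor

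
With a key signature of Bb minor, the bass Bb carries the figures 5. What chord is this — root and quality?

The figures 5 indicate a triad in root position.
In root position the bass is the root, so the root is Bb.
The chord tones are Bb, Db, F, giving Bb minor.

Bb minor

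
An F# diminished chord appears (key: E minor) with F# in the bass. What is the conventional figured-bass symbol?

F# is the root of F# diminished, so the chord is in root position.
A triad in root position is figured 5/3, conventionally abbreviated (no figures — root-position triad).

no figures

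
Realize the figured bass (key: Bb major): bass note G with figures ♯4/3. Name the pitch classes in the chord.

G, Bb, C#, Eb

The written figures ♯4/3 are shorthand for 6/4/3: the 6 is implied.
A third above G in this key is Bb.
A fourth above G in this key is C, raised to C# by the sharp.
A sixth above G in this key is Eb.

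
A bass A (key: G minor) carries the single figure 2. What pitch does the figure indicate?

Counting 1 letter step above A lands on B; in G minor, that letter is Bb.

Bb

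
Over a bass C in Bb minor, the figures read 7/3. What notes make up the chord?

C, Eb, Gb, Bb

The written figures 7/3 are shorthand for 7/5/3: the 5 is implied.
A third above C in this key is Eb.
A fifth above C in this key is Gb.
A seventh above C in this key is Bb.
Together with the bass C, this spells C half-diminished seventh in root position.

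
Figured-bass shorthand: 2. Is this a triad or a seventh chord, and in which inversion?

2 is shorthand for 6/4/2.
Intervals of 6/4/2 above the bass form a seventh chord; the bass is the seventh, so this is third inversion.

seventh chord, third inversion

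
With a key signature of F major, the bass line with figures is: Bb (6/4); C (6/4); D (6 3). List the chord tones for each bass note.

Bb (6/4): Bb, E, G.
C (6/4): C, F, A.
D (6/3): D, F, Bb.

Bb, E, G | C, F, A | D, F, Bb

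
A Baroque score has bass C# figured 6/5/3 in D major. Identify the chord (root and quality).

A dominant seventh

The figures 6/5/3 indicate a seventh chord in first inversion.
In first inversion the root lies a sixth above the bass: a sixth above C# in D major is A.
The chord tones are C#, E, G, A, giving A dominant seventh.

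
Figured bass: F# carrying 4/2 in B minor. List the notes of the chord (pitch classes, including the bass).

The written figures 4/2 are shorthand for 6/4/2: the 6 is implied.
A second above F# in this key is G.
A fourth above F# in this key is B.
A sixth above F# in this key is D.
Together with the bass F#, this spells G major seventh in third inversion.

F#, G, B, D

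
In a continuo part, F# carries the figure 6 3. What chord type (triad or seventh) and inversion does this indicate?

Intervals of 6/3 above the bass form a triad; the bass is the third, so this is first inversion.

triad, first inversion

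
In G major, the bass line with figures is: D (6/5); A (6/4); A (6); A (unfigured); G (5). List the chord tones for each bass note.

D (6/5/3): D, F#, A, B.
A (6/4): A, D, F#.
A (6/3): A, C, F#.
A (5/3): A, C, E.
G (5/3): G, B, D.

D, F#, A, B | A, D, F# | A, C, F# | A, C, E | G, B, D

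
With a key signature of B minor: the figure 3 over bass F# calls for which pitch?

Counting 2 letter steps above F# lands on A; in B minor, that letter is A.

A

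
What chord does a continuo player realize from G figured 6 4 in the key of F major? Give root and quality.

C major

The figures 6 4 indicate a triad in second inversion.
In second inversion the root lies a fourth above the bass: a fourth above G in F major is C.
The chord tones are G, C, E, giving C major.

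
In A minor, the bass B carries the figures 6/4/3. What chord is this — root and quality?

The figures 6/4/3 indicate a seventh chord in second inversion.
In second inversion the root lies a fourth above the bass: a fourth above B in A minor is E.
The chord tones are B, D, E, G, giving E minor seventh.

E minor seventh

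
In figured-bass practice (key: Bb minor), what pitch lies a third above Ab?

C

Counting 2 letter steps above Ab lands on C; in Bb minor, that letter is C.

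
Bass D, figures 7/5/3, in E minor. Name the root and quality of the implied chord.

The figures 7/5/3 indicate a seventh chord in root position.
In root position the bass is the root, so the root is D.
The chord tones are D, F#, A, C, giving D dominant seventh.

D dominant seventh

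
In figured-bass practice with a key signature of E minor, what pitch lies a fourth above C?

F#

Counting 3 letter steps above C lands on F; in E minor, that letter is F#.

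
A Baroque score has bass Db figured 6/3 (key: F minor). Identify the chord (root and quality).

Bb minor

The figures 6/3 indicate a triad in first inversion.
In first inversion the root lies a sixth above the bass: a sixth above Db in F minor is Bb.
The chord tones are Db, F, Bb, giving Bb minor.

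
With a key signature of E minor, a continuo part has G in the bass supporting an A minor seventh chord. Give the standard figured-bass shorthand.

4/2

G is the seventh of A minor seventh, so the chord is in third inversion.
A seventh chord in third inversion is figured 6/4/2, conventionally abbreviated 4/2.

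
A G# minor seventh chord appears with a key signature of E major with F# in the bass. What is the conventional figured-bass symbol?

4/2

F# is the seventh of G# minor seventh, so the chord is in third inversion.
A seventh chord in third inversion is figured 6/4/2, conventionally abbreviated 4/2.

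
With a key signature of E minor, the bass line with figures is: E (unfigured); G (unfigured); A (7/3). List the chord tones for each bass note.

E, G, B | G, B, D | A, C, E, G

E (5/3): E, G, B.
G (5/3): G, B, D.
A (7/5/3): A, C, E, G.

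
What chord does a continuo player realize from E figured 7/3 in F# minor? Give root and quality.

The figures 7/3 indicate a seventh chord in root position.
In root position the bass is the root, so the root is E.
The chord tones are E, G#, B, D, giving E dominant seventh.

E dominant seventh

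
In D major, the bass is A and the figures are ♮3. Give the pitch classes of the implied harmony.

A, C, E

The written figures ♮3 are shorthand for 5/3: the 5 is implied.
A third above A in this key is C#, made natural (C) by the ♮ figure.
A fifth above A in this key is E.
Together with the bass A, this spells A minor in root position.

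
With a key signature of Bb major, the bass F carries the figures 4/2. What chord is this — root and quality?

G minor seventh

The figures 4/2 indicate a seventh chord in third inversion.
In third inversion the root lies a second above the bass: a second above F in Bb major is G.
The chord tones are F, G, Bb, D, giving G minor seventh.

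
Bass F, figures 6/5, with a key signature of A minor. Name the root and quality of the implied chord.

D minor seventh

The figures 6/5 indicate a seventh chord in first inversion.
In first inversion the root lies a sixth above the bass: a sixth above F in A minor is D.
The chord tones are F, A, C, D, giving D minor seventh.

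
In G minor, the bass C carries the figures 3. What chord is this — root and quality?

The figures 3 indicate a triad in root position.
In root position the bass is the root, so the root is C.
The chord tones are C, Eb, G, giving C minor.

C minor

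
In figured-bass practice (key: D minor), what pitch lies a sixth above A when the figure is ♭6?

Fb

Counting 5 letter steps above A lands on F; in D minor, that letter is F.
The b6 figure lowers it a semitone, giving Fb.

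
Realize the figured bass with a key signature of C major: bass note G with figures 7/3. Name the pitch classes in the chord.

G, B, D, F

The written figures 7/3 are shorthand for 7/5/3: the 5 is implied.
A third above G in this key is B.
A fifth above G in this key is D.
A seventh above G in this key is F.
Together with the bass G, this spells G dominant seventh in root position.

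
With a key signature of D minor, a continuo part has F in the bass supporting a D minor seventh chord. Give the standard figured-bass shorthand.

F is the third of D minor seventh, so the chord is in first inversion.
A seventh chord in first inversion is figured 6/5/3, conventionally abbreviated 6/5.

6/5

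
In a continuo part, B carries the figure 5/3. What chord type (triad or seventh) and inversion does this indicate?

triad, root position

Intervals of 5/3 above the bass form a triad; the bass is the root, so this is root position.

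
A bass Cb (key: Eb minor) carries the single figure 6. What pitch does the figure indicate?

Counting 5 letter steps above Cb lands on A; in Eb minor, that letter is Ab.

Ab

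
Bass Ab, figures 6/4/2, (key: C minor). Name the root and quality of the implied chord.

The figures 6/4/2 indicate a seventh chord in third inversion.
In third inversion the root lies a second above the bass: a second above Ab in C minor is Bb.
The chord tones are Ab, Bb, D, F, giving Bb dominant seventh.

Bb dominant seventh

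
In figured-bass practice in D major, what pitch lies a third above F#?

Counting 2 letter steps above F# lands on A; in D major, that letter is A.

A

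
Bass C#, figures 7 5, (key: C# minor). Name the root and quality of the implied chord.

C# minor seventh

The figures 7 5 indicate a seventh chord in root position.
In root position the bass is the root, so the root is C#.
The chord tones are C#, E, G#, B, giving C# minor seventh.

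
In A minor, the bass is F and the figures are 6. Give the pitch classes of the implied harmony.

F, A, D

The written figures 6 are shorthand for 6/3: the 3 is implied.
A third above F in this key is A.
A sixth above F in this key is D.
Together with the bass F, this spells D minor in first inversion.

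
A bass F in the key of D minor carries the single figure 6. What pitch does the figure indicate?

Counting 5 letter steps above F lands on D; in D minor, that letter is D.

D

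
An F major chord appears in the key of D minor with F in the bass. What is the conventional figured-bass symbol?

no figures

F is the root of F major, so the chord is in root position.
A triad in root position is figured 5/3, conventionally abbreviated (no figures — root-position triad).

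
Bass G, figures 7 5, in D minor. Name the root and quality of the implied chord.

G minor seventh

The figures 7 5 indicate a seventh chord in root position.
In root position the bass is the root, so the root is G.
The chord tones are G, Bb, D, F, giving G minor seventh.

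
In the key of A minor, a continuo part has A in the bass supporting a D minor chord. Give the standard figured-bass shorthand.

A is the fifth of D minor, so the chord is in second inversion.
A triad in second inversion is figured 6/4, conventionally abbreviated 6/4.

6/4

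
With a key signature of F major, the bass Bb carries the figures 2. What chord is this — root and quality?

The figures 2 indicate a seventh chord in third inversion.
In third inversion the root lies a second above the bass: a second above Bb in F major is C.
The chord tones are Bb, C, E, G, giving C dominant seventh.

C dominant seventh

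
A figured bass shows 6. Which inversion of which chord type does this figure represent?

triad, first inversion

6 is shorthand for 6/3.
Intervals of 6/3 above the bass form a triad; the bass is the third, so this is first inversion.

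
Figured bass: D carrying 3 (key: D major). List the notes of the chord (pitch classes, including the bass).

The written figures 3 are shorthand for 5/3: the 5 is implied.
A third above D in this key is F#.
A fifth above D in this key is A.
Together with the bass D, this spells D major in root position.

D, F#, A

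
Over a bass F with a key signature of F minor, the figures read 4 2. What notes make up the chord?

F, G, Bb, Db

The written figures 4 2 are shorthand for 6/4/2: the 6 is implied.
A second above F in this key is G.
A fourth above F in this key is Bb.
A sixth above F in this key is Db.
Together with the bass F, this spells G half-diminished seventh in third inversion.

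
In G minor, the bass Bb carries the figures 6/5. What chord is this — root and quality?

The figures 6/5 indicate a seventh chord in first inversion.
In first inversion the root lies a sixth above the bass: a sixth above Bb in G minor is G.
The chord tones are Bb, D, F, G, giving G minor seventh.

G minor seventh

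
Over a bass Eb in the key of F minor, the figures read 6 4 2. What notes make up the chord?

Eb, F, Ab, C

A second above Eb in this key is F.
A fourth above Eb in this key is Ab.
A sixth above Eb in this key is C.
Together with the bass Eb, this spells F minor seventh in third inversion.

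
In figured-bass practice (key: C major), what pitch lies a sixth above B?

G

Counting 5 letter steps above B lands on G; in C major, that letter is G.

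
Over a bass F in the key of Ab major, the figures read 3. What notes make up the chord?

F, Ab, C

The written figures 3 are shorthand for 5/3: the 5 is implied.
A third above F in this key is Ab.
A fifth above F in this key is C.
Together with the bass F, this spells F minor in root position.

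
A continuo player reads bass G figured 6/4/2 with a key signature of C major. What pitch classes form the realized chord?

A second above G in this key is A.
A fourth above G in this key is C.
A sixth above G in this key is E.
Together with the bass G, this spells A minor seventh in third inversion.

G, A, C, E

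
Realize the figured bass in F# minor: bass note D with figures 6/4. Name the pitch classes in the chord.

D, G#, B

A fourth above D in this key is G#.
A sixth above D in this key is B.
Together with the bass D, this spells G# diminished in second inversion.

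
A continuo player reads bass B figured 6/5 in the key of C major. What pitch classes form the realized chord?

B, D, F, G

The written figures 6/5 are shorthand for 6/5/3: the 3 is implied.
A third above B in this key is D.
A fifth above B in this key is F.
A sixth above B in this key is G.
Together with the bass B, this spells G dominant seventh in first inversion.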